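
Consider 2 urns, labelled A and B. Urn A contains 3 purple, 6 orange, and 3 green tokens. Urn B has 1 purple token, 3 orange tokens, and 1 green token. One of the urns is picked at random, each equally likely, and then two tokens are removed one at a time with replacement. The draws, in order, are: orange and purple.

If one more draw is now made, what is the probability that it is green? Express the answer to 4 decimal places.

The likelihood of the observed sequence under each hypothesis: P(data | urn A) = (6/12)(3/12) = 1/8; P(data | urn B) = (3/5)(1/5) = 3/25.
The prior-weighted likelihoods are 1/2 · 1/8 = 1/16, 1/2 · 3/25 = 3/50; with total 49/400.
Dividing through by the total gives posterior P(urn A | data) = 25/49, P(urn B | data) = 24/49.
So P(green next | data) = Σ P(green next | H) P(H | data) = (1/4)(25/49) + (1/5)(24/49) = 221/980.

0.2255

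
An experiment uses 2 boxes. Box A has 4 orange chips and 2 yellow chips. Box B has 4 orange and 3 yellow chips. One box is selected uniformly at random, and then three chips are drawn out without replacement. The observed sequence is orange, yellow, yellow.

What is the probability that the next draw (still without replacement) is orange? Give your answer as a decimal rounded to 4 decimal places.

0.8421

Under each hypothesis, the probability of the observed sequence is: P(data | box A) = (4/6)(2/5)(1/4) = 1/15; P(data | box B) = (4/7)(3/6)(2/5) = 4/35.
Multiplying each by its prior: 1/2 · 1/15 = 1/30, 1/2 · 4/35 = 2/35; these sum to 19/210.
The posterior is then P(box A | data) = 7/19, P(box B | data) = 12/19.
So P(orange next | data) = Σ P(orange next | H) P(H | data) = (1)(7/19) + (3/4)(12/19) = 16/19.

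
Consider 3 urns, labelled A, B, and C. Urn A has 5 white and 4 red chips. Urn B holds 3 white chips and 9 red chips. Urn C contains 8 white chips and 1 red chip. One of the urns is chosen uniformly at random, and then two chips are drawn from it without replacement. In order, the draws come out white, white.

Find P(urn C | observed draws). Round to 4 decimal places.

0.7064

Compute the likelihood of the observed sequence for each case: P(data | urn A) = (5/9)(4/8) = 5/18; P(data | urn B) = (3/12)(2/11) = 1/22; P(data | urn C) = (8/9)(7/8) = 7/9.
Multiplying each by its prior: 1/3 · 5/18 = 5/54, 1/3 · 1/22 = 1/66, 1/3 · 7/9 = 7/27; summing to 109/297.
Hence P(urn C | data) = (7/27) / (109/297) = 77/109.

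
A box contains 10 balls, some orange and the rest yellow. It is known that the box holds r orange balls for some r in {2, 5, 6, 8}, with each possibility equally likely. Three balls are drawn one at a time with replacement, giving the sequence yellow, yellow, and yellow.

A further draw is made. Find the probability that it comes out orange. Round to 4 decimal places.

0.2958

Compute the likelihood of the observed sequence for each case: P(data | r = 2) = (8/10)(8/10)(8/10) = 0.512; P(data | r = 5) = (5/10)(5/10)(5/10) = 0.125; P(data | r = 6) = (4/10)(4/10)(4/10) = 0.064; P(data | r = 8) = (2/10)(2/10)(2/10) = 0.008.
The prior-weighted likelihoods are 1/4 · 0.512 = 0.128, 1/4 · 0.125 = 0.03125, 1/4 · 0.064 = 0.016, 1/4 · 0.008 = 0.002; summing to 0.17725.
Normalising, the posterior is P(r = 2 | data) = 0.72214, P(r = 5 | data) = 0.1763, P(r = 6 | data) = 0.090268, P(r = 8 | data) = 0.011283.
The predictive probability is P(orange next | data) = (1/5)(0.72214) + (1/2)(0.1763) + (3/5)(0.090268) + (4/5)(0.011283) = 0.29577.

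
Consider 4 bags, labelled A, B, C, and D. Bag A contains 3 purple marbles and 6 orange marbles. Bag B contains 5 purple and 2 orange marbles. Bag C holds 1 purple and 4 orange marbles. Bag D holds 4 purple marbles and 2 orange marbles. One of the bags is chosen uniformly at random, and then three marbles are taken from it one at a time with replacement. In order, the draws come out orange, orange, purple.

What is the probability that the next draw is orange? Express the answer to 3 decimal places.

0.594

The likelihood of the observed sequence under each hypothesis: P(data | bag A) = (6/9)(6/9)(3/9) = 0.14815; P(data | bag B) = (2/7)(2/7)(5/7) = 0.058309; P(data | bag C) = (4/5)(4/5)(1/5) = 0.128; P(data | bag D) = (2/6)(2/6)(4/6) = 0.074074.
Weighting by the prior gives 1/4 · 0.14815 = 0.037037, 1/4 · 0.058309 = 0.014577, 1/4 · 0.128 = 0.032, 1/4 · 0.074074 = 0.018519; summing to 0.10213.
The posterior is then P(bag A | data) = 0.36264, P(bag B | data) = 0.14273, P(bag C | data) = 0.31332, P(bag D | data) = 0.18132.
The predictive probability is P(orange next | data) = (2/3)(0.36264) + (2/7)(0.14273) + (4/5)(0.31332) + (1/3)(0.18132) = 0.59363.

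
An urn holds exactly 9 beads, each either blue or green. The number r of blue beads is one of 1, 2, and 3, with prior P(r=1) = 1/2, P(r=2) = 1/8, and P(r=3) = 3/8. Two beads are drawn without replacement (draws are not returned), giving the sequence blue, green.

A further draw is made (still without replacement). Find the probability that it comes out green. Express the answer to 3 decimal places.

0.826

The likelihood of the observed sequence under each hypothesis: P(data | r = 1) = (1/9)(8/8) = 1/9; P(data | r = 2) = (2/9)(7/8) = 7/36; P(data | r = 3) = (3/9)(6/8) = 1/4.
Weighting by the prior gives 1/2 · 1/9 = 1/18, 1/8 · 7/36 = 7/288, 3/8 · 1/4 = 3/32; these sum to 25/144.
Dividing through by the total gives posterior P(r = 1 | data) = 8/25, P(r = 2 | data) = 7/50, P(r = 3 | data) = 27/50.
The predictive probability is P(green next | data) = (1)(8/25) + (6/7)(7/50) + (5/7)(27/50) = 289/350.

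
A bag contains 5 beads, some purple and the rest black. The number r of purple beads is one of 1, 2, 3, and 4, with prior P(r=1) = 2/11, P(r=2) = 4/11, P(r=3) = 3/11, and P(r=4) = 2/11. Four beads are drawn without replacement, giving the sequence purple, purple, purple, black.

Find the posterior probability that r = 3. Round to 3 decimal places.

Compute the likelihood of the observed sequence for each case: P(data | r = 1) = (1/5)(0/4) = 0; P(data | r = 2) = (2/5)(1/4)(0/3) = 0; P(data | r = 3) = (3/5)(2/4)(1/3)(2/2) = 1/10; P(data | r = 4) = (4/5)(3/4)(2/3)(1/2) = 1/5.
Weighting by the prior gives 2/11 · 0 = 0, 4/11 · 0 = 0, 3/11 · 1/10 = 3/110, 2/11 · 1/5 = 2/55; summing to 7/110.
By Bayes' rule, P(r = 3 | data) = (3/110) / (7/110) = 3/7.

0.429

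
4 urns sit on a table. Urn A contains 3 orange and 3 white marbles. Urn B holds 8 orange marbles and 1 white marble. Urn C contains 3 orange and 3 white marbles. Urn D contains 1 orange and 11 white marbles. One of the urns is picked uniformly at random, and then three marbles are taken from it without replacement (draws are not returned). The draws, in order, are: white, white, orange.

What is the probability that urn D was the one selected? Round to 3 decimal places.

Compute the likelihood of the observed sequence for each case: P(data | urn A) = (3/6)(2/5)(3/4) = 3/20; P(data | urn B) = (1/9)(0/8) = 0; P(data | urn C) = (3/6)(2/5)(3/4) = 3/20; P(data | urn D) = (11/12)(10/11)(1/10) = 1/12.
The prior-weighted likelihoods are 1/4 · 3/20 = 3/80, 1/4 · 0 = 0, 1/4 · 3/20 = 3/80, 1/4 · 1/12 = 1/48; with total 23/240.
Therefore the posterior P(urn D | data) = (1/48) / (23/240) = 5/23.

0.217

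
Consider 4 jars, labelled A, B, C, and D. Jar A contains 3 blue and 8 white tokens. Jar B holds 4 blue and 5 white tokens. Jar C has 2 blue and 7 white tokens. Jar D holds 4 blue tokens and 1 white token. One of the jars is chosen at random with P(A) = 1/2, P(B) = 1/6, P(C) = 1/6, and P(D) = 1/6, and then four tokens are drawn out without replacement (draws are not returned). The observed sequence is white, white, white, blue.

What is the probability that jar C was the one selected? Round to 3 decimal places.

Compute the likelihood of the observed sequence for each case: P(data | jar A) = (8/11)(7/10)(6/9)(3/8) = 0.12727; P(data | jar B) = (5/9)(4/8)(3/7)(4/6) = 0.079365; P(data | jar C) = (7/9)(6/8)(5/7)(2/6) = 0.13889; P(data | jar D) = (1/5)(0/4) = 0.
Weighting by the prior gives 1/2 · 0.12727 = 0.063636, 1/6 · 0.079365 = 0.013228, 1/6 · 0.13889 = 0.023148, 1/6 · 0 = 0; summing to 0.10001.
Hence P(jar C | data) = (0.023148) / (0.10001) = 0.23145.

0.231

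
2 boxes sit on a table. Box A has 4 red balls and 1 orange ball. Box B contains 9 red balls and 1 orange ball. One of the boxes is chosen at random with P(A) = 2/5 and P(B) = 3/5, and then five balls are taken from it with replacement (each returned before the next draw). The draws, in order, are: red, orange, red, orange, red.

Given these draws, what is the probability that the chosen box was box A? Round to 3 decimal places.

0.652

The likelihood of the observed sequence under each hypothesis: P(data | box A) = (4/5)(1/5)(4/5)(1/5)(4/5) = 0.02048; P(data | box B) = (9/10)(1/10)(9/10)(1/10)(9/10) = 0.00729.
Weighting by the prior gives 2/5 · 0.02048 = 0.008192, 3/5 · 0.00729 = 0.004374; these sum to 0.012566.
By Bayes' rule, P(box A | data) = (0.008192) / (0.012566) = 0.65192.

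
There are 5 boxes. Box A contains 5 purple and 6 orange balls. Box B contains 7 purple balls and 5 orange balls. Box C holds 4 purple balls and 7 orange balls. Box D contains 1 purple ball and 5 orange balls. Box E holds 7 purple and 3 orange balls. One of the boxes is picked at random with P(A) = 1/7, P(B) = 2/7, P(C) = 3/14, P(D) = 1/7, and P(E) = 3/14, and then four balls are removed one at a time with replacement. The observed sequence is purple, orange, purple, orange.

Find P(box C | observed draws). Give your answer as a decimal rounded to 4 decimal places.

0.2326

Compute the likelihood of the observed sequence for each case: P(data | box A) = (5/11)(6/11)(5/11)(6/11) = 0.061471; P(data | box B) = (7/12)(5/12)(7/12)(5/12) = 0.059076; P(data | box C) = (4/11)(7/11)(4/11)(7/11) = 0.053548; P(data | box D) = (1/6)(5/6)(1/6)(5/6) = 0.01929; P(data | box E) = (7/10)(3/10)(7/10)(3/10) = 0.0441.
The prior-weighted likelihoods are 1/7 · 0.061471 = 0.0087816, 2/7 · 0.059076 = 0.016879, 3/14 · 0.053548 = 0.011475, 1/7 · 0.01929 = 0.0027557, 3/14 · 0.0441 = 0.00945; summing to 0.049341.
Hence P(box C | data) = (0.011475) / (0.049341) = 0.23256.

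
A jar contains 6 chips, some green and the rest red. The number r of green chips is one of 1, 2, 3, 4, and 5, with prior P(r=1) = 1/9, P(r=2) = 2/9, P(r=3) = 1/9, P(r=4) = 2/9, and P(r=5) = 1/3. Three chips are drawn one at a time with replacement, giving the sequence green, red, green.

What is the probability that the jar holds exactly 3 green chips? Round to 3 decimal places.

The likelihood of the observed sequence under each hypothesis: P(data | r = 1) = (1/6)(5/6)(1/6) = 0.023148; P(data | r = 2) = (2/6)(4/6)(2/6) = 0.074074; P(data | r = 3) = (3/6)(3/6)(3/6) = 0.125; P(data | r = 4) = (4/6)(2/6)(4/6) = 0.14815; P(data | r = 5) = (5/6)(1/6)(5/6) = 0.11574.
Multiplying each by its prior: 1/9 · 0.023148 = 0.002572, 2/9 · 0.074074 = 0.016461, 1/9 · 0.125 = 0.013889, 2/9 · 0.14815 = 0.032922, 1/3 · 0.11574 = 0.03858; summing to 0.10442.
So P(r = 3 | data) = (0.013889) / (0.10442) = 0.133.

0.133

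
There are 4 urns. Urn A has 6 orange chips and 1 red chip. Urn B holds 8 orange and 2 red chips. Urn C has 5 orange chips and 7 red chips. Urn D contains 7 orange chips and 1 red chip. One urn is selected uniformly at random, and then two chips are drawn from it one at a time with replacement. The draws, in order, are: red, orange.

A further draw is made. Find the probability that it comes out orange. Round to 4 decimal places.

0.6772

Compute the likelihood of the observed sequence for each case: P(data | urn A) = (1/7)(6/7) = 0.12245; P(data | urn B) = (2/10)(8/10) = 0.16; P(data | urn C) = (7/12)(5/12) = 0.24306; P(data | urn D) = (1/8)(7/8) = 0.10938.
Multiplying each by its prior: 1/4 · 0.12245 = 0.030612, 1/4 · 0.16 = 0.04, 1/4 · 0.24306 = 0.060764, 1/4 · 0.10938 = 0.027344; these sum to 0.15872.
Dividing through by the total gives posterior P(urn A | data) = 0.19287, P(urn B | data) = 0.25202, P(urn C | data) = 0.38284, P(urn D | data) = 0.17228.
The predictive probability is P(orange next | data) = (6/7)(0.19287) + (4/5)(0.25202) + (5/12)(0.38284) + (7/8)(0.17228) = 0.67719.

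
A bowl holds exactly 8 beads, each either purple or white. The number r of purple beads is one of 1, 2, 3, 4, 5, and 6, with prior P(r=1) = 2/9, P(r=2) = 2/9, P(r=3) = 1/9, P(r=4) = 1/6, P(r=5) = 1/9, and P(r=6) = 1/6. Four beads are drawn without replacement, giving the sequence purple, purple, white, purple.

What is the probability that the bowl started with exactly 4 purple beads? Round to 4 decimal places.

For each hypothesis, P(data | H) works out to: P(data | r = 1) = (1/8)(0/7) = 0; P(data | r = 2) = (2/8)(1/7)(6/6)(0/5) = 0; P(data | r = 3) = (3/8)(2/7)(5/6)(1/5) = 1/56; P(data | r = 4) = (4/8)(3/7)(4/6)(2/5) = 2/35; P(data | r = 5) = (5/8)(4/7)(3/6)(3/5) = 3/28; P(data | r = 6) = (6/8)(5/7)(2/6)(4/5) = 1/7.
Multiplying each by its prior: 2/9 · 0 = 0, 2/9 · 0 = 0, 1/9 · 1/56 = 1/504, 1/6 · 2/35 = 1/105, 1/9 · 3/28 = 1/84, 1/6 · 1/7 = 1/42; summing to 17/360.
So P(r = 4 | data) = (1/105) / (17/360) = 24/119.

0.2017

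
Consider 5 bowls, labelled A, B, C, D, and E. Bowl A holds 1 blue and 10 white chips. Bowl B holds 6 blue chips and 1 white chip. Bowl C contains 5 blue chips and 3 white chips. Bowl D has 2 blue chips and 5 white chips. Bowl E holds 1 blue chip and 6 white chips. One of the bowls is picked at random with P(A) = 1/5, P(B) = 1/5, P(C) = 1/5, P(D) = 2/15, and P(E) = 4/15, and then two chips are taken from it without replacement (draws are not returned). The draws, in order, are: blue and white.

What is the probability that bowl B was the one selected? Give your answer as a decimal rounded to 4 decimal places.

0.1679

The likelihood of the observed sequence under each hypothesis: P(data | bowl A) = (1/11)(10/10) = 0.090909; P(data | bowl B) = (6/7)(1/6) = 0.14286; P(data | bowl C) = (5/8)(3/7) = 0.26786; P(data | bowl D) = (2/7)(5/6) = 0.2381; P(data | bowl E) = (1/7)(6/6) = 0.14286.
Weighting by the prior gives 1/5 · 0.090909 = 0.018182, 1/5 · 0.14286 = 0.028571, 1/5 · 0.26786 = 0.053571, 2/15 · 0.2381 = 0.031746, 4/15 · 0.14286 = 0.038095; these sum to 0.17017.
Hence P(bowl B | data) = (0.028571) / (0.17017) = 0.1679.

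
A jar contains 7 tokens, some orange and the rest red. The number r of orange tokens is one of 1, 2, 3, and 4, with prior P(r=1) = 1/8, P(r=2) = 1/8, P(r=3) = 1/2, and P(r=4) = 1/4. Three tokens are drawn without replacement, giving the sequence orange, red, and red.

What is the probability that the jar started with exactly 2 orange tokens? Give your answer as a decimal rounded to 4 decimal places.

0.1527

The likelihood of the observed sequence under each hypothesis: P(data | r = 1) = (1/7)(6/6)(5/5) = 1/7; P(data | r = 2) = (2/7)(5/6)(4/5) = 4/21; P(data | r = 3) = (3/7)(4/6)(3/5) = 6/35; P(data | r = 4) = (4/7)(3/6)(2/5) = 4/35.
Multiplying each by its prior: 1/8 · 1/7 = 1/56, 1/8 · 4/21 = 1/42, 1/2 · 6/35 = 3/35, 1/4 · 4/35 = 1/35; with total 131/840.
So P(r = 2 | data) = (1/42) / (131/840) = 20/131.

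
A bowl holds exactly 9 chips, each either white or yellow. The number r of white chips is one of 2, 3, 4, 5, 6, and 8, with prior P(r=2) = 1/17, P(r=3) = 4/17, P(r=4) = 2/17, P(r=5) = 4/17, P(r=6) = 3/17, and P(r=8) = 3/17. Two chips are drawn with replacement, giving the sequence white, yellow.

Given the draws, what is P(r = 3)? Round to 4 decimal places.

0.2535

Compute the likelihood of the observed sequence for each case: P(data | r = 2) = (2/9)(7/9) = 0.17284; P(data | r = 3) = (3/9)(6/9) = 0.22222; P(data | r = 4) = (4/9)(5/9) = 0.24691; P(data | r = 5) = (5/9)(4/9) = 0.24691; P(data | r = 6) = (6/9)(3/9) = 0.22222; P(data | r = 8) = (8/9)(1/9) = 0.098765.
The prior-weighted likelihoods are 1/17 · 0.17284 = 0.010167, 4/17 · 0.22222 = 0.052288, 2/17 · 0.24691 = 0.029049, 4/17 · 0.24691 = 0.058097, 3/17 · 0.22222 = 0.039216, 3/17 · 0.098765 = 0.017429; summing to 0.20625.
By Bayes' rule, P(r = 3 | data) = (0.052288) / (0.20625) = 0.25352.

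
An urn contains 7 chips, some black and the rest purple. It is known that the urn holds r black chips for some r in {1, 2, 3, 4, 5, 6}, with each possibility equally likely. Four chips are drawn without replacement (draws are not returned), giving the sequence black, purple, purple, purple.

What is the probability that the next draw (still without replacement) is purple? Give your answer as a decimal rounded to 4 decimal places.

0.6667

Compute the likelihood of the observed sequence for each case: P(data | r = 1) = (1/7)(6/6)(5/5)(4/4) = 1/7; P(data | r = 2) = (2/7)(5/6)(4/5)(3/4) = 1/7; P(data | r = 3) = (3/7)(4/6)(3/5)(2/4) = 3/35; P(data | r = 4) = (4/7)(3/6)(2/5)(1/4) = 1/35; P(data | r = 5) = (5/7)(2/6)(1/5)(0/4) = 0; P(data | r = 6) = (6/7)(1/6)(0/5) = 0.
The prior-weighted likelihoods are 1/6 · 1/7 = 1/42, 1/6 · 1/7 = 1/42, 1/6 · 3/35 = 1/70, 1/6 · 1/35 = 1/210, 1/6 · 0 = 0, 1/6 · 0 = 0; with total 1/15.
Normalising, the posterior is P(r = 1 | data) = 5/14, P(r = 2 | data) = 5/14, P(r = 3 | data) = 3/14, P(r = 4 | data) = 1/14, P(r = 5 | data) = 0, P(r = 6 | data) = 0.
Averaging over the posterior, P(purple next | data) = (1)(5/14) + (2/3)(5/14) + (1/3)(3/14) + (0)(1/14) = 2/3.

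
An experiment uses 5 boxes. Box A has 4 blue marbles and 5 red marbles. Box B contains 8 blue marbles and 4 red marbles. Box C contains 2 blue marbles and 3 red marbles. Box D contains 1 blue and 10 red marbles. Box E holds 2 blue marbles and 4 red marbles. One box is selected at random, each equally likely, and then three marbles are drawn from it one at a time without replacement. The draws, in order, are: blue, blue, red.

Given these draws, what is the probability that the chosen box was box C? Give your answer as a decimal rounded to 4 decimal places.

0.2196

Under each hypothesis, the probability of the observed sequence is: P(data | box A) = (4/9)(3/8)(5/7) = 0.11905; P(data | box B) = (8/12)(7/11)(4/10) = 0.1697; P(data | box C) = (2/5)(1/4)(3/3) = 0.1; P(data | box D) = (1/11)(0/10) = 0; P(data | box E) = (2/6)(1/5)(4/4) = 0.066667.
Multiplying each by its prior: 1/5 · 0.11905 = 0.02381, 1/5 · 0.1697 = 0.033939, 1/5 · 0.1 = 0.02, 1/5 · 0 = 0, 1/5 · 0.066667 = 0.013333; these sum to 0.091082.
Therefore the posterior P(box C | data) = (0.02) / (0.091082) = 0.21958.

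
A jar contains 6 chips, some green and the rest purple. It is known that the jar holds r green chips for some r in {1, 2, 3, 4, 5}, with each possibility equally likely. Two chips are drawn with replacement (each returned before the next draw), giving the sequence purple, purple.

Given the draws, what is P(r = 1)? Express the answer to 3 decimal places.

Under each hypothesis, the probability of the observed sequence is: P(data | r = 1) = (5/6)(5/6) = 25/36; P(data | r = 2) = (4/6)(4/6) = 4/9; P(data | r = 3) = (3/6)(3/6) = 1/4; P(data | r = 4) = (2/6)(2/6) = 1/9; P(data | r = 5) = (1/6)(1/6) = 1/36.
Weighting by the prior gives 1/5 · 25/36 = 5/36, 1/5 · 4/9 = 4/45, 1/5 · 1/4 = 1/20, 1/5 · 1/9 = 1/45, 1/5 · 1/36 = 1/180; these sum to 11/36.
Hence P(r = 1 | data) = (5/36) / (11/36) = 5/11.

0.455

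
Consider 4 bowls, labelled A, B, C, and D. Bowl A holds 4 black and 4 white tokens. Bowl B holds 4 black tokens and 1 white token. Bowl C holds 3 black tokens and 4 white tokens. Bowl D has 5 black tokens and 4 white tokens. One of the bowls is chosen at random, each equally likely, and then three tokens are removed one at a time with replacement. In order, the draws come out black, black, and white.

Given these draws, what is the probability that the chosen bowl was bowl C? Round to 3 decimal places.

Under each hypothesis, the probability of the observed sequence is: P(data | bowl A) = (4/8)(4/8)(4/8) = 0.125; P(data | bowl B) = (4/5)(4/5)(1/5) = 0.128; P(data | bowl C) = (3/7)(3/7)(4/7) = 0.10496; P(data | bowl D) = (5/9)(5/9)(4/9) = 0.13717.
Multiplying each by its prior: 1/4 · 0.125 = 0.03125, 1/4 · 0.128 = 0.032, 1/4 · 0.10496 = 0.026239, 1/4 · 0.13717 = 0.034294; these sum to 0.12378.
By Bayes' rule, P(bowl C | data) = (0.026239) / (0.12378) = 0.21198.

0.212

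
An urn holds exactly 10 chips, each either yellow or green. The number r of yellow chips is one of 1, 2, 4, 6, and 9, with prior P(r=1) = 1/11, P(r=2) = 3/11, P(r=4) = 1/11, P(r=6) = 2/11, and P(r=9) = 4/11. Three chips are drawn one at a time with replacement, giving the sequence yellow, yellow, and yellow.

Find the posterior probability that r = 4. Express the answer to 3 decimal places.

Under each hypothesis, the probability of the observed sequence is: P(data | r = 1) = (1/10)(1/10)(1/10) = 0.001; P(data | r = 2) = (2/10)(2/10)(2/10) = 0.008; P(data | r = 4) = (4/10)(4/10)(4/10) = 0.064; P(data | r = 6) = (6/10)(6/10)(6/10) = 0.216; P(data | r = 9) = (9/10)(9/10)(9/10) = 0.729.
Weighting by the prior gives 1/11 · 0.001 = 9.0909e-05, 3/11 · 0.008 = 0.0021818, 1/11 · 0.064 = 0.0058182, 2/11 · 0.216 = 0.039273, 4/11 · 0.729 = 0.26509; with total 0.31245.
By Bayes' rule, P(r = 4 | data) = (0.0058182) / (0.31245) = 0.018621.

0.019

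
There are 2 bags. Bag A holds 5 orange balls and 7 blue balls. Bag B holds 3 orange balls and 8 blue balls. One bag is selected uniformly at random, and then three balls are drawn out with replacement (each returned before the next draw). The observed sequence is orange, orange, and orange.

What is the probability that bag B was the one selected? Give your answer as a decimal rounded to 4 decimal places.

0.2190

Under each hypothesis, the probability of the observed sequence is: P(data | bag A) = (5/12)(5/12)(5/12) = 0.072338; P(data | bag B) = (3/11)(3/11)(3/11) = 0.020285.
Multiplying each by its prior: 1/2 · 0.072338 = 0.036169, 1/2 · 0.020285 = 0.010143; these sum to 0.046312.
So P(bag B | data) = (0.010143) / (0.046312) = 0.21901.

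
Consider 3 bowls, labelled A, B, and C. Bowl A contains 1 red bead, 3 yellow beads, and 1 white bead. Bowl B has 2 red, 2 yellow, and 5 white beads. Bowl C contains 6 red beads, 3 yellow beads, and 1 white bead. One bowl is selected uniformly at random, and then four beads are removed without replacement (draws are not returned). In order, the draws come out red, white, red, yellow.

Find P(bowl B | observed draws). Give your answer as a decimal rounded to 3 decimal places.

0.270

Under each hypothesis, the probability of the observed sequence is: P(data | bowl A) = (1/5)(1/4)(0/3) = 0; P(data | bowl B) = (2/9)(5/8)(1/7)(2/6) = 0.0066138; P(data | bowl C) = (6/10)(1/9)(5/8)(3/7) = 0.017857.
Weighting by the prior gives 1/3 · 0 = 0, 1/3 · 0.0066138 = 0.0022046, 1/3 · 0.017857 = 0.0059524; these sum to 0.008157.
Hence P(bowl B | data) = (0.0022046) / (0.008157) = 0.27027.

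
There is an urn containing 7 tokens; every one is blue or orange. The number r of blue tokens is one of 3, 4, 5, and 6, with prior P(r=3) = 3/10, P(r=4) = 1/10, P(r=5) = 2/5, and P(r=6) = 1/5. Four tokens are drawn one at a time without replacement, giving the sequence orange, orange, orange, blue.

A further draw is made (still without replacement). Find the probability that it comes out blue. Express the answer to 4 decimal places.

0.7000

The likelihood of the observed sequence under each hypothesis: P(data | r = 3) = (4/7)(3/6)(2/5)(3/4) = 3/35; P(data | r = 4) = (3/7)(2/6)(1/5)(4/4) = 1/35; P(data | r = 5) = (2/7)(1/6)(0/5) = 0; P(data | r = 6) = (1/7)(0/6) = 0.
The prior-weighted likelihoods are 3/10 · 3/35 = 9/350, 1/10 · 1/35 = 1/350, 2/5 · 0 = 0, 1/5 · 0 = 0; these sum to 1/35.
The posterior is then P(r = 3 | data) = 9/10, P(r = 4 | data) = 1/10, P(r = 5 | data) = 0, P(r = 6 | data) = 0.
Averaging over the posterior, P(blue next | data) = (2/3)(9/10) + (1)(1/10) = 7/10.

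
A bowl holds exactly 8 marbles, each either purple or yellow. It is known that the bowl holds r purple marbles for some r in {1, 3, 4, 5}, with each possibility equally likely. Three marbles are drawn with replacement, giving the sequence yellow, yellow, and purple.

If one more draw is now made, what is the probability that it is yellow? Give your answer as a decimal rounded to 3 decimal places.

0.595

Compute the likelihood of the observed sequence for each case: P(data | r = 1) = (7/8)(7/8)(1/8) = 0.095703; P(data | r = 3) = (5/8)(5/8)(3/8) = 0.14648; P(data | r = 4) = (4/8)(4/8)(4/8) = 0.125; P(data | r = 5) = (3/8)(3/8)(5/8) = 0.087891.
Multiplying each by its prior: 1/4 · 0.095703 = 0.023926, 1/4 · 0.14648 = 0.036621, 1/4 · 0.125 = 0.03125, 1/4 · 0.087891 = 0.021973; with total 0.11377.
The posterior is then P(r = 1 | data) = 0.2103, P(r = 3 | data) = 0.32189, P(r = 4 | data) = 0.27468, P(r = 5 | data) = 0.19313.
So P(yellow next | data) = Σ P(yellow next | H) P(H | data) = (7/8)(0.2103) + (5/8)(0.32189) + (1/2)(0.27468) + (3/8)(0.19313) = 0.59496.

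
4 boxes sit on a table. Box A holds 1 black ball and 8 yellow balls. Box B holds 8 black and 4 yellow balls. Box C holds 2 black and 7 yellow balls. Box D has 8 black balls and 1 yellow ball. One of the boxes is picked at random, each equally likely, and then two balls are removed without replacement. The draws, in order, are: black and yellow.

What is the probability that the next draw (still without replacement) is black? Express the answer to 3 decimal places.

0.468

Compute the likelihood of the observed sequence for each case: P(data | box A) = (1/9)(8/8) = 1/9; P(data | box B) = (8/12)(4/11) = 8/33; P(data | box C) = (2/9)(7/8) = 7/36; P(data | box D) = (8/9)(1/8) = 1/9.
The prior-weighted likelihoods are 1/4 · 1/9 = 1/36, 1/4 · 8/33 = 2/33, 1/4 · 7/36 = 7/144, 1/4 · 1/9 = 1/36; these sum to 29/176.
The posterior is then P(box A | data) = 0.16858, P(box B | data) = 0.36782, P(box C | data) = 0.29502, P(box D | data) = 0.16858.
Averaging over the posterior, P(black next | data) = (0)(0.16858) + (7/10)(0.36782) + (1/7)(0.29502) + (1)(0.16858) = 0.4682.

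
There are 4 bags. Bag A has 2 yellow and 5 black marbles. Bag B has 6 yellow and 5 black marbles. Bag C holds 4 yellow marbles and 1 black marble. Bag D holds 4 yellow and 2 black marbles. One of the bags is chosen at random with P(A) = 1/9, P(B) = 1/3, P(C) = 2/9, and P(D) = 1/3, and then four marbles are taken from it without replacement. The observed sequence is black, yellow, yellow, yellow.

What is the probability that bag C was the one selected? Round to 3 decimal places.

0.389

The likelihood of the observed sequence under each hypothesis: P(data | bag A) = (5/7)(2/6)(1/5)(0/4) = 0; P(data | bag B) = (5/11)(6/10)(5/9)(4/8) = 5/66; P(data | bag C) = (1/5)(4/4)(3/3)(2/2) = 1/5; P(data | bag D) = (2/6)(4/5)(3/4)(2/3) = 2/15.
The prior-weighted likelihoods are 1/9 · 0 = 0, 1/3 · 5/66 = 5/198, 2/9 · 1/5 = 2/45, 1/3 · 2/15 = 2/45; these sum to 113/990.
Therefore the posterior P(bag C | data) = (2/45) / (113/990) = 44/113.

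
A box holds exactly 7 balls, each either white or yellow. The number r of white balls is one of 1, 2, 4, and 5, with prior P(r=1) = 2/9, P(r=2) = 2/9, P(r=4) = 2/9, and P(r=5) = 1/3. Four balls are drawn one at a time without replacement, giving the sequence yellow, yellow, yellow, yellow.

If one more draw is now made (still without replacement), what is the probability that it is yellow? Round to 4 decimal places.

Under each hypothesis, the probability of the observed sequence is: P(data | r = 1) = (6/7)(5/6)(4/5)(3/4) = 3/7; P(data | r = 2) = (5/7)(4/6)(3/5)(2/4) = 1/7; P(data | r = 4) = (3/7)(2/6)(1/5)(0/4) = 0; P(data | r = 5) = (2/7)(1/6)(0/5) = 0.
The prior-weighted likelihoods are 2/9 · 3/7 = 2/21, 2/9 · 1/7 = 2/63, 2/9 · 0 = 0, 1/3 · 0 = 0; these sum to 8/63.
The posterior is then P(r = 1 | data) = 3/4, P(r = 2 | data) = 1/4, P(r = 4 | data) = 0, P(r = 5 | data) = 0.
So P(yellow next | data) = Σ P(yellow next | H) P(H | data) = (2/3)(3/4) + (1/3)(1/4) = 7/12.

0.5833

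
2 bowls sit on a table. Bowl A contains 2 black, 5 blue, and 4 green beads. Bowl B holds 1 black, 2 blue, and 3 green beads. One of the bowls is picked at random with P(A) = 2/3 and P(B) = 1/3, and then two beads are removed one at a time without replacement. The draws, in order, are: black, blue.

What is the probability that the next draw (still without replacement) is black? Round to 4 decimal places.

0.0813

Under each hypothesis, the probability of the observed sequence is: P(data | bowl A) = (2/11)(5/10) = 1/11; P(data | bowl B) = (1/6)(2/5) = 1/15.
The prior-weighted likelihoods are 2/3 · 1/11 = 2/33, 1/3 · 1/15 = 1/45; with total 41/495.
Dividing through by the total gives posterior P(bowl A | data) = 30/41, P(bowl B | data) = 11/41.
The predictive probability is P(black next | data) = (1/9)(30/41) + (0)(11/41) = 10/123.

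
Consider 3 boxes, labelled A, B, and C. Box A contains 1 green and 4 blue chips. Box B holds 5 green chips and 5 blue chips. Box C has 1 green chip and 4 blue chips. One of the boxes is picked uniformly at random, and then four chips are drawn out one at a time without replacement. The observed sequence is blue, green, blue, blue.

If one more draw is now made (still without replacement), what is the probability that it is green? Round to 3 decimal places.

0.086

For each hypothesis, P(data | H) works out to: P(data | box A) = (4/5)(1/4)(3/3)(2/2) = 0.2; P(data | box B) = (5/10)(5/9)(4/8)(3/7) = 0.059524; P(data | box C) = (4/5)(1/4)(3/3)(2/2) = 0.2.
Weighting by the prior gives 1/3 · 0.2 = 0.066667, 1/3 · 0.059524 = 0.019841, 1/3 · 0.2 = 0.066667; with total 0.15317.
Normalising, the posterior is P(box A | data) = 0.43523, P(box B | data) = 0.12953, P(box C | data) = 0.43523.
The predictive probability is P(green next | data) = (0)(0.43523) + (2/3)(0.12953) + (0)(0.43523) = 0.086356.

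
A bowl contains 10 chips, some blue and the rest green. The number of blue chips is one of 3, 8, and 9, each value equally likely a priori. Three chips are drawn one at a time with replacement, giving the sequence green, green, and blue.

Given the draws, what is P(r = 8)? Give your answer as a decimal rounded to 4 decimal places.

The likelihood of the observed sequence under each hypothesis: P(data | r = 3) = (7/10)(7/10)(3/10) = 147/1000; P(data | r = 8) = (2/10)(2/10)(8/10) = 4/125; P(data | r = 9) = (1/10)(1/10)(9/10) = 9/1000.
The prior-weighted likelihoods are 1/3 · 147/1000 = 49/1000, 1/3 · 4/125 = 4/375, 1/3 · 9/1000 = 3/1000; these sum to 47/750.
So P(r = 8 | data) = (4/375) / (47/750) = 8/47.

0.1702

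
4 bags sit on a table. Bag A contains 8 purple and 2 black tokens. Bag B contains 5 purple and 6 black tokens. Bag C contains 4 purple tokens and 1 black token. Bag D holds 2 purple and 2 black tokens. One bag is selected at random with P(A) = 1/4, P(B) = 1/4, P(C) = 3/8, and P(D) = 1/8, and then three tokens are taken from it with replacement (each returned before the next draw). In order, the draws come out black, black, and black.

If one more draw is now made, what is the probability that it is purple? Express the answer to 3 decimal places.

0.494

For each hypothesis, P(data | H) works out to: P(data | bag A) = (2/10)(2/10)(2/10) = 0.008; P(data | bag B) = (6/11)(6/11)(6/11) = 0.16228; P(data | bag C) = (1/5)(1/5)(1/5) = 0.008; P(data | bag D) = (2/4)(2/4)(2/4) = 0.125.
The prior-weighted likelihoods are 1/4 · 0.008 = 0.002, 1/4 · 0.16228 = 0.040571, 3/8 · 0.008 = 0.003, 1/8 · 0.125 = 0.015625; with total 0.061196.
Normalising, the posterior is P(bag A | data) = 0.032682, P(bag B | data) = 0.66297, P(bag C | data) = 0.049023, P(bag D | data) = 0.25533.
So P(purple next | data) = Σ P(purple next | H) P(H | data) = (4/5)(0.032682) + (5/11)(0.66297) + (4/5)(0.049023) + (1/2)(0.25533) = 0.49438.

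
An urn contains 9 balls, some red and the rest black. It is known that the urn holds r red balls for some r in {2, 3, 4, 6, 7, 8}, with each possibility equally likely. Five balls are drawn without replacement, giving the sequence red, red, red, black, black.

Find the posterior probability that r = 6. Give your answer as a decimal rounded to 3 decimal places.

For each hypothesis, P(data | H) works out to: P(data | r = 2) = (2/9)(1/8)(0/7) = 0; P(data | r = 3) = (3/9)(2/8)(1/7)(6/6)(5/5) = 1/84; P(data | r = 4) = (4/9)(3/8)(2/7)(5/6)(4/5) = 2/63; P(data | r = 6) = (6/9)(5/8)(4/7)(3/6)(2/5) = 1/21; P(data | r = 7) = (7/9)(6/8)(5/7)(2/6)(1/5) = 1/36; P(data | r = 8) = (8/9)(7/8)(6/7)(1/6)(0/5) = 0.
The prior-weighted likelihoods are 1/6 · 0 = 0, 1/6 · 1/84 = 1/504, 1/6 · 2/63 = 1/189, 1/6 · 1/21 = 1/126, 1/6 · 1/36 = 1/216, 1/6 · 0 = 0; these sum to 5/252.
Therefore the posterior P(r = 6 | data) = (1/126) / (5/252) = 2/5.

0.400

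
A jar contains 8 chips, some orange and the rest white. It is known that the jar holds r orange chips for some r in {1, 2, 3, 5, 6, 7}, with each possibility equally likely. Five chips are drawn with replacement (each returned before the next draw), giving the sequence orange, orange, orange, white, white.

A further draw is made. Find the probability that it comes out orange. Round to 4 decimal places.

0.5929

Under each hypothesis, the probability of the observed sequence is: P(data | r = 1) = (1/8)(1/8)(1/8)(7/8)(7/8) = 0.0014954; P(data | r = 2) = (2/8)(2/8)(2/8)(6/8)(6/8) = 0.0087891; P(data | r = 3) = (3/8)(3/8)(3/8)(5/8)(5/8) = 0.020599; P(data | r = 5) = (5/8)(5/8)(5/8)(3/8)(3/8) = 0.034332; P(data | r = 6) = (6/8)(6/8)(6/8)(2/8)(2/8) = 0.026367; P(data | r = 7) = (7/8)(7/8)(7/8)(1/8)(1/8) = 0.010468.
Multiplying each by its prior: 1/6 · 0.0014954 = 0.00024923, 1/6 · 0.0087891 = 0.0014648, 1/6 · 0.020599 = 0.0034332, 1/6 · 0.034332 = 0.005722, 1/6 · 0.026367 = 0.0043945, 1/6 · 0.010468 = 0.0017446; summing to 0.017008.
The posterior is then P(r = 1 | data) = 0.014653, P(r = 2 | data) = 0.086124, P(r = 3 | data) = 0.20185, P(r = 5 | data) = 0.33642, P(r = 6 | data) = 0.25837, P(r = 7 | data) = 0.10257.
The predictive probability is P(orange next | data) = (1/8)(0.014653) + (1/4)(0.086124) + (3/8)(0.20185) + (5/8)(0.33642) + (3/4)(0.25837) + (7/8)(0.10257) = 0.59285.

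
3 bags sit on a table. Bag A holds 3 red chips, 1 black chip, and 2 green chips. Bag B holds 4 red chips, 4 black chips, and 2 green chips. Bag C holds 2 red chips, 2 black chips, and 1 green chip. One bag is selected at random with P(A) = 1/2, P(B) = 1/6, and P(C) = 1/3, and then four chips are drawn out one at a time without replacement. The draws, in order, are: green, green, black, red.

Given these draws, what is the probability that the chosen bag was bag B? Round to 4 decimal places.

0.1127

For each hypothesis, P(data | H) works out to: P(data | bag A) = (2/6)(1/5)(1/4)(3/3) = 0.016667; P(data | bag B) = (2/10)(1/9)(4/8)(4/7) = 0.0063492; P(data | bag C) = (1/5)(0/4) = 0.
Multiplying each by its prior: 1/2 · 0.016667 = 0.0083333, 1/6 · 0.0063492 = 0.0010582, 1/3 · 0 = 0; with total 0.0093915.
Hence P(bag B | data) = (0.0010582) / (0.0093915) = 0.11268.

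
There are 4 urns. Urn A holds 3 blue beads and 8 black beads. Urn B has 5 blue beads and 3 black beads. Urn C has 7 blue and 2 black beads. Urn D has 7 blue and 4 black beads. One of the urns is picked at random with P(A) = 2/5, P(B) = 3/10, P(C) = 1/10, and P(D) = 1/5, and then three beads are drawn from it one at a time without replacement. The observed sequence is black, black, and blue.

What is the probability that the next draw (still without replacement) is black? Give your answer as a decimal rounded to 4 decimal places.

The likelihood of the observed sequence under each hypothesis: P(data | urn A) = (8/11)(7/10)(3/9) = 0.1697; P(data | urn B) = (3/8)(2/7)(5/6) = 0.089286; P(data | urn C) = (2/9)(1/8)(7/7) = 0.027778; P(data | urn D) = (4/11)(3/10)(7/9) = 0.084848.
Weighting by the prior gives 2/5 · 0.1697 = 0.067879, 3/10 · 0.089286 = 0.026786, 1/10 · 0.027778 = 0.0027778, 1/5 · 0.084848 = 0.01697; these sum to 0.11441.
The posterior is then P(urn A | data) = 0.59328, P(urn B | data) = 0.23412, P(urn C | data) = 0.024279, P(urn D | data) = 0.14832.
Averaging over the posterior, P(black next | data) = (3/4)(0.59328) + (1/5)(0.23412) + (0)(0.024279) + (1/4)(0.14832) = 0.52887.

0.5289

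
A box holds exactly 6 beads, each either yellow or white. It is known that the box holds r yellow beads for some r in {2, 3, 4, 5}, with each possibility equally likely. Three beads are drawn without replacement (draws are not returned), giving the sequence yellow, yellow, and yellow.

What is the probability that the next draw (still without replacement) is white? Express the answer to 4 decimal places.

0.4667

The likelihood of the observed sequence under each hypothesis: P(data | r = 2) = (2/6)(1/5)(0/4) = 0; P(data | r = 3) = (3/6)(2/5)(1/4) = 1/20; P(data | r = 4) = (4/6)(3/5)(2/4) = 1/5; P(data | r = 5) = (5/6)(4/5)(3/4) = 1/2.
The prior-weighted likelihoods are 1/4 · 0 = 0, 1/4 · 1/20 = 1/80, 1/4 · 1/5 = 1/20, 1/4 · 1/2 = 1/8; summing to 3/16.
Normalising, the posterior is P(r = 2 | data) = 0, P(r = 3 | data) = 1/15, P(r = 4 | data) = 4/15, P(r = 5 | data) = 2/3.
So P(white next | data) = Σ P(white next | H) P(H | data) = (1)(1/15) + (2/3)(4/15) + (1/3)(2/3) = 7/15.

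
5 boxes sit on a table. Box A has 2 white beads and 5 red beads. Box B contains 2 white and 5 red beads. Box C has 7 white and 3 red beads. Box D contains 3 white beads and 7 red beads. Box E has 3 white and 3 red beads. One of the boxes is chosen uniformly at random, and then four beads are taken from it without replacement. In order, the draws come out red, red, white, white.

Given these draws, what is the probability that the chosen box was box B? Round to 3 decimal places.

0.161

The likelihood of the observed sequence under each hypothesis: P(data | box A) = (5/7)(4/6)(2/5)(1/4) = 1/21; P(data | box B) = (5/7)(4/6)(2/5)(1/4) = 1/21; P(data | box C) = (3/10)(2/9)(7/8)(6/7) = 1/20; P(data | box D) = (7/10)(6/9)(3/8)(2/7) = 1/20; P(data | box E) = (3/6)(2/5)(3/4)(2/3) = 1/10.
Weighting by the prior gives 1/5 · 1/21 = 1/105, 1/5 · 1/21 = 1/105, 1/5 · 1/20 = 1/100, 1/5 · 1/20 = 1/100, 1/5 · 1/10 = 1/50; summing to 31/525.
Therefore the posterior P(box B | data) = (1/105) / (31/525) = 5/31.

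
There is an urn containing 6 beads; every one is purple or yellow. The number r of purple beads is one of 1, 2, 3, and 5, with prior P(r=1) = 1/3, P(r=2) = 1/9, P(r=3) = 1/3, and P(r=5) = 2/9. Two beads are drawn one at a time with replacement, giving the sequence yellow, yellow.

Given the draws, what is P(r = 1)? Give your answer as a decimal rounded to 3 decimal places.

0.625

Compute the likelihood of the observed sequence for each case: P(data | r = 1) = (5/6)(5/6) = 25/36; P(data | r = 2) = (4/6)(4/6) = 4/9; P(data | r = 3) = (3/6)(3/6) = 1/4; P(data | r = 5) = (1/6)(1/6) = 1/36.
Multiplying each by its prior: 1/3 · 25/36 = 25/108, 1/9 · 4/9 = 4/81, 1/3 · 1/4 = 1/12, 2/9 · 1/36 = 1/162; summing to 10/27.
By Bayes' rule, P(r = 1 | data) = (25/108) / (10/27) = 5/8.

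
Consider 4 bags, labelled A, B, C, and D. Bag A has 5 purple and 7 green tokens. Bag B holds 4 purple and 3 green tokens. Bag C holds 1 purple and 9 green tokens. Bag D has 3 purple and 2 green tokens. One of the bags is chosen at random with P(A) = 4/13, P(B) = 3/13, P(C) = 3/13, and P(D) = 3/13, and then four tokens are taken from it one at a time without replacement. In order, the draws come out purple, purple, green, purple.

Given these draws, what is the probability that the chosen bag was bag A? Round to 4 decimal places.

Compute the likelihood of the observed sequence for each case: P(data | bag A) = (5/12)(4/11)(7/10)(3/9) = 0.035354; P(data | bag B) = (4/7)(3/6)(3/5)(2/4) = 0.085714; P(data | bag C) = (1/10)(0/9) = 0; P(data | bag D) = (3/5)(2/4)(2/3)(1/2) = 0.1.
Multiplying each by its prior: 4/13 · 0.035354 = 0.010878, 3/13 · 0.085714 = 0.01978, 3/13 · 0 = 0, 3/13 · 0.1 = 0.023077; with total 0.053735.
So P(bag A | data) = (0.010878) / (0.053735) = 0.20244.

0.2024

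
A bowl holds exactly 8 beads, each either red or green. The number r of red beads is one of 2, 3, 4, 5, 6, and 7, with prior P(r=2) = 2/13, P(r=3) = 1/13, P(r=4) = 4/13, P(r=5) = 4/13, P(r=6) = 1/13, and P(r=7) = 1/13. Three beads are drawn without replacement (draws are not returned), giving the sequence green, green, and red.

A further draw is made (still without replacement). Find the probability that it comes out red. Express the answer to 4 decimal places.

Compute the likelihood of the observed sequence for each case: P(data | r = 2) = (6/8)(5/7)(2/6) = 5/28; P(data | r = 3) = (5/8)(4/7)(3/6) = 5/28; P(data | r = 4) = (4/8)(3/7)(4/6) = 1/7; P(data | r = 5) = (3/8)(2/7)(5/6) = 5/56; P(data | r = 6) = (2/8)(1/7)(6/6) = 1/28; P(data | r = 7) = (1/8)(0/7) = 0.
The prior-weighted likelihoods are 2/13 · 5/28 = 5/182, 1/13 · 5/28 = 5/364, 4/13 · 1/7 = 4/91, 4/13 · 5/56 = 5/182, 1/13 · 1/28 = 1/364, 1/13 · 0 = 0; these sum to 3/26.
Normalising, the posterior is P(r = 2 | data) = 5/21, P(r = 3 | data) = 5/42, P(r = 4 | data) = 8/21, P(r = 5 | data) = 5/21, P(r = 6 | data) = 1/42, P(r = 7 | data) = 0.
Averaging over the posterior, P(red next | data) = (1/5)(5/21) + (2/5)(5/42) + (3/5)(8/21) + (4/5)(5/21) + (1)(1/42) = 113/210.

0.5381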